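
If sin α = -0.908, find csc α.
csc α = 1/sin α = -1.101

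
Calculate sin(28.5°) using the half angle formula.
sin(28.5°) = √((1 - cos 57°)/2) = 0.4772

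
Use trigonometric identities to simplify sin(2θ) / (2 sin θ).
sin(2θ) / (2 sin θ) = cos θ (using Double angle)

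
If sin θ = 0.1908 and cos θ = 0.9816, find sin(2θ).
sin(2θ) = 2 sin θ cos θ = 0.3746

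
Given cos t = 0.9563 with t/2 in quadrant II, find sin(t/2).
sin(t/2) = ±√((1 - cos t)/2); positive since t/2 ∈ QII, so sin(t/2) = 0.1478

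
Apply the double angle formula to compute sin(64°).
sin(64°) = 2 sin 32° cos 32° = 0.8988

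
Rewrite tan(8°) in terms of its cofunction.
tan(8°) = cot(90° - 8°) = cot(82°)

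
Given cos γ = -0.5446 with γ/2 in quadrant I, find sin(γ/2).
sin(γ/2) = ±√((1 - cos γ)/2); positive since γ/2 ∈ QI, so sin(γ/2) = 0.8788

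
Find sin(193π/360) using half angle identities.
sin(193π/360) = √((1 - cos 193π/180)/2) = 0.9936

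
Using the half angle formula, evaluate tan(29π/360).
tan(29π/360) = sin 29π/180 / (1 + cos 29π/180) = 0.2586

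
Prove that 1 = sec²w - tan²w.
RHS = 1/cos²w - sin²w/cos²w = (1 - sin²w)/cos²w = cos²w/cos²w = 1 = LHS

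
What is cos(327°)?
cos(327°) = 0.8387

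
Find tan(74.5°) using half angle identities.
tan(74.5°) = sin 149° / (1 + cos 149°) = 3.606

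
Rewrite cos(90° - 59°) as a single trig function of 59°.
cos(90° - 59°) = sin(59°)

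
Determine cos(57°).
cos(57°) = 0.5446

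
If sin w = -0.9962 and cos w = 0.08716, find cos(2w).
cos(2w) = cos²w - sin²w = -0.9848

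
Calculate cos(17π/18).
cos(17π/18) = -0.9848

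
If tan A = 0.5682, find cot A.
cot A = 1/tan A = 1.76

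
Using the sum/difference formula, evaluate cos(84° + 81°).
cos(84° + 81°) = cos 84° cos 81° - sin 84° sin 81° = -(√6+√2)/4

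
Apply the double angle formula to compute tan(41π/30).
tan(41π/30) = 2 tan 41π/60 / (1 - tan²41π/60) = 2.246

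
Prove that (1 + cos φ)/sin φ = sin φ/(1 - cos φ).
RHS = sin φ(1 + cos φ) / ((1 - cos φ)(1 + cos φ)) = sin φ(1 + cos φ) / (1 - cos²φ) = sin φ(1 + cos φ) / sin²φ = (1 + cos φ)/sin φ = LHS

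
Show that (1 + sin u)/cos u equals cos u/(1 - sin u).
LHS = (1 + sin u)(1 - sin u) / (cos u(1 - sin u)) = (1 - sin²u) / (cos u(1 - sin u)) = cos²u / (cos u(1 - sin u)) = cos u/(1 - sin u) = RHS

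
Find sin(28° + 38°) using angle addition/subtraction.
sin(28° + 38°) = sin 28° cos 38° + cos 28° sin 38° = 0.9135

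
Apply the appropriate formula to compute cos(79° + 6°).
cos(79° + 6°) = cos 79° cos 6° - sin 79° sin 6° = 0.08716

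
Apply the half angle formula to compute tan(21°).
tan(21°) = sin 42° / (1 + cos 42°) = 0.3839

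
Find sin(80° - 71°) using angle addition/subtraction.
sin(80° - 71°) = sin 80° cos 71° - cos 80° sin 71° = 0.1564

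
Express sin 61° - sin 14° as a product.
sin 61° - sin 14° = 2 cos(37.5°) sin(23.5°)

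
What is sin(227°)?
sin(227°) = -0.7314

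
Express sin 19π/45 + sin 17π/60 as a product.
sin 19π/45 + sin 17π/60 = 2 sin(127π/360) cos(5π/72)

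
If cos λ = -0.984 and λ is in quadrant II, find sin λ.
sin λ = 0.1782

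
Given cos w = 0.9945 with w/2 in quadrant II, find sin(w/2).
sin(w/2) = ±√((1 - cos w)/2); positive since w/2 ∈ QII, so sin(w/2) = 0.05244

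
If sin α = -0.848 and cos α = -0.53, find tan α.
tan α = sin α / cos α = 1.6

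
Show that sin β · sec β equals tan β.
LHS = sin β · (1/cos β) = sin β/cos β = tan β = RHS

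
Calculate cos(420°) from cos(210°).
cos(420°) = cos²210° - sin²210° = 1/2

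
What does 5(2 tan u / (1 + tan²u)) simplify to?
5(2 tan u / (1 + tan²u)) = 5(sin(2u)) (using Double angle)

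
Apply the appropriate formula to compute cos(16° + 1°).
cos(16° + 1°) = cos 16° cos 1° - sin 16° sin 1° = 0.9563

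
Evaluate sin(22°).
sin(22°) = 0.3746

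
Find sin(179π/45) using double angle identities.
sin(179π/45) = 2 sin 179π/90 cos 179π/90 = -0.06976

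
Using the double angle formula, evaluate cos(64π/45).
cos(64π/45) = cos²32π/45 - sin²32π/45 = -0.2419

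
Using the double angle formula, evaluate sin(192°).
sin(192°) = 2 sin 96° cos 96° = -0.2079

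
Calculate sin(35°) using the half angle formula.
sin(35°) = √((1 - cos 70°)/2) = 0.5736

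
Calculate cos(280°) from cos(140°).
cos(280°) = cos²140° - sin²140° = 0.1736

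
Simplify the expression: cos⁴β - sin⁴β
cos⁴β - sin⁴β = cos(2β) (using Factoring + double angle)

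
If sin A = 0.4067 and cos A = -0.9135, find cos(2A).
cos(2A) = cos²A - sin²A = 0.6691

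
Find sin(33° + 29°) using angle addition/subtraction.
sin(33° + 29°) = sin 33° cos 29° + cos 33° sin 29° = 0.8829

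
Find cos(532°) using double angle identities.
cos(532°) = cos²266° - sin²266° = -0.9903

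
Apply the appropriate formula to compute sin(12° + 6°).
sin(12° + 6°) = sin 12° cos 6° + cos 12° sin 6° = 0.309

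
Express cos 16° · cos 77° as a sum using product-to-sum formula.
cos 16° cos 77° = (1/2)[cos(16°-77°) + cos(16°+77°)]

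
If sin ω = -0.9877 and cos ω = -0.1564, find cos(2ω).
cos(2ω) = cos²ω - sin²ω = -0.9511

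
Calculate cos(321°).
cos(321°) = 0.7771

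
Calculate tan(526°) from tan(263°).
tan(526°) = 2 tan 263° / (1 - tan²263°) = -0.2493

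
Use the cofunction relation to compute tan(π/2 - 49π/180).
tan(π/2 - 49π/180) = cot(49π/180) = 0.8693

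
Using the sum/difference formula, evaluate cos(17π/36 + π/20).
cos(17π/36 + π/20) = cos 17π/36 cos π/20 - sin 17π/36 sin π/20 = -0.06976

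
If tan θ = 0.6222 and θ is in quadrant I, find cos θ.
cos θ = 0.8491 (using tan²θ + 1 = sec²θ)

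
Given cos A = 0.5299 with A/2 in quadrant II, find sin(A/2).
sin(A/2) = ±√((1 - cos A)/2); positive since A/2 ∈ QII, so sin(A/2) = 0.4848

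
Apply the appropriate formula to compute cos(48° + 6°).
cos(48° + 6°) = cos 48° cos 6° - sin 48° sin 6° = 0.5878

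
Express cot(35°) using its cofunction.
cot(35°) = tan(90° - 35°) = tan(55°)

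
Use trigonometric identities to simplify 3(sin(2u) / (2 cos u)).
3(sin(2u) / (2 cos u)) = 3(sin u) (using Double angle)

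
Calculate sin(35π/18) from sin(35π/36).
sin(35π/18) = 2 sin 35π/36 cos 35π/36 = -0.1736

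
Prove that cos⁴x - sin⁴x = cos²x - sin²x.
LHS = (cos²x - sin²x)(cos²x + sin²x) = (cos²x - sin²x) · 1 = cos²x - sin²x = RHS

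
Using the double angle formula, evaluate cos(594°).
cos(594°) = cos²297° - sin²297° = -0.5878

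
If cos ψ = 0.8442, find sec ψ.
sec ψ = 1/cos ψ = 1.185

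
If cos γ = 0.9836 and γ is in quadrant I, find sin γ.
sin γ = 0.1804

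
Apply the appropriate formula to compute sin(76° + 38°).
sin(76° + 38°) = sin 76° cos 38° + cos 76° sin 38° = 0.9135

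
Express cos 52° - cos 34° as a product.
cos 52° - cos 34° = -2 sin(43°) sin(9°)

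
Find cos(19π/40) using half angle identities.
cos(19π/40) = √((1 + cos 19π/20)/2) = 0.07846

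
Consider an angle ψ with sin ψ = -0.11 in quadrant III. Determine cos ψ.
cos ψ = ±√(1 - sin²ψ) = -0.9939 (negative in QIII)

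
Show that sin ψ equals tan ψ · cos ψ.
RHS = (sin ψ/cos ψ) · cos ψ = sin ψ = LHS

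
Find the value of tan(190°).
tan(190°) = 0.1763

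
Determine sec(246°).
sec(246°) = -2.459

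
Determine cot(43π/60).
cot(43π/60) = -0.8098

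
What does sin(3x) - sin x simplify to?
sin(3x) - sin x = 2 cos(2x) sin x (using Sum-to-product)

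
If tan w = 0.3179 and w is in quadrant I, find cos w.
cos w = 0.953 (using tan²w + 1 = sec²w)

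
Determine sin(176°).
sin(176°) = 0.06976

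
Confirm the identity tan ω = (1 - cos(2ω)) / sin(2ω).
RHS = 2sin²ω / (2 sin ω cos ω) = sin ω/cos ω = tan ω = LHS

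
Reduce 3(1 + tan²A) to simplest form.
3(1 + tan²A) = 3(sec²A) (using Pythagorean identity)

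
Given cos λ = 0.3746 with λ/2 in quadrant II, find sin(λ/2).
sin(λ/2) = ±√((1 - cos λ)/2); positive since λ/2 ∈ QII, so sin(λ/2) = 0.5592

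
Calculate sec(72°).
sec(72°) = 3.236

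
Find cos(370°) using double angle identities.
cos(370°) = cos²185° - sin²185° = 0.9848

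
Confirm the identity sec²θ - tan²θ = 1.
LHS = 1/cos²θ - sin²θ/cos²θ = (1 - sin²θ)/cos²θ = cos²θ/cos²θ = 1 = RHS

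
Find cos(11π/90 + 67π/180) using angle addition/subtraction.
cos(11π/90 + 67π/180) = cos 11π/90 cos 67π/180 - sin 11π/90 sin 67π/180 = 0.01745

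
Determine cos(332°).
cos(332°) = 0.8829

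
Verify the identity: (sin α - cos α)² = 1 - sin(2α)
LHS = sin²α - 2 sin α cos α + cos²α = (sin²α + cos²α) - 2 sin α cos α = 1 - sin(2α) = RHS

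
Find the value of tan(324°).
tan(324°) = -0.7265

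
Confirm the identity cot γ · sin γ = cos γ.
LHS = (cos γ/sin γ) · sin γ = cos γ = RHS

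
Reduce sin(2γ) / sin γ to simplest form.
sin(2γ) / sin γ = 2 cos γ (using Double angle)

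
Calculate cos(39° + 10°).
cos(39° + 10°) = cos 39° cos 10° - sin 39° sin 10° = 0.6561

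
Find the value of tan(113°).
tan(113°) = -2.356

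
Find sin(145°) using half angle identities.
sin(145°) = √((1 - cos 290°)/2) = 0.5736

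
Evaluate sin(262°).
sin(262°) = -0.9903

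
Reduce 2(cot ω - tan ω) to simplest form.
2(cot ω - tan ω) = 2(2 cot(2ω)) (using Double angle)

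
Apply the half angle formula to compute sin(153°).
sin(153°) = √((1 - cos 306°)/2) = 0.454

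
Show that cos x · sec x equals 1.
LHS = cos x · (1/cos x) = 1 = RHS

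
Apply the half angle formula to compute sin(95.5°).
sin(95.5°) = √((1 - cos 191°)/2) = 0.9954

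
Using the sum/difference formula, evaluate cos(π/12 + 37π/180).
cos(π/12 + 37π/180) = cos π/12 cos 37π/180 - sin π/12 sin 37π/180 = 0.6157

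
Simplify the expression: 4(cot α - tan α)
4(cot α - tan α) = 4(2 cot(2α)) (using Double angle)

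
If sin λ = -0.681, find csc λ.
csc λ = 1/sin λ = -1.468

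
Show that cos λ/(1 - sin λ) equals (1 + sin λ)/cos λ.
RHS = (1 + sin λ)(1 - sin λ) / (cos λ(1 - sin λ)) = (1 - sin²λ) / (cos λ(1 - sin λ)) = cos²λ / (cos λ(1 - sin λ)) = cos λ/(1 - sin λ) = LHS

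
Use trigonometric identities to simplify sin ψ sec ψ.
sin ψ sec ψ = tan ψ (using Reciprocal + quotient)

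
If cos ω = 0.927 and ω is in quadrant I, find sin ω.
sin ω = 0.3751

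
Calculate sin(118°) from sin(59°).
sin(118°) = 2 sin 59° cos 59° = 0.8829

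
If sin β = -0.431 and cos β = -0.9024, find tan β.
tan β = sin β / cos β = 0.4776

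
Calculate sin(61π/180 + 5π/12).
sin(61π/180 + 5π/12) = sin 61π/180 cos 5π/12 + cos 61π/180 sin 5π/12 = 0.6947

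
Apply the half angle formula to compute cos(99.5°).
cos(99.5°) = -√((1 + cos 199°)/2) = -0.165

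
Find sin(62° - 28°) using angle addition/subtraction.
sin(62° - 28°) = sin 62° cos 28° - cos 62° sin 28° = 0.5592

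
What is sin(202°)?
sin(202°) = -0.3746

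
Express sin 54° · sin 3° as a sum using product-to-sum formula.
sin 54° sin 3° = (1/2)[cos(54°-3°) - cos(54°+3°)]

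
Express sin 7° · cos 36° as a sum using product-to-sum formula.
sin 7° cos 36° = (1/2)[sin(7°+36°) + sin(7°-36°)]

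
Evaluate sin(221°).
sin(221°) = -0.6561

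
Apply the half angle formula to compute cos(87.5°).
cos(87.5°) = √((1 + cos 175°)/2) = 0.04362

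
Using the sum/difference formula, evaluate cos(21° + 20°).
cos(21° + 20°) = cos 21° cos 20° - sin 21° sin 20° = 0.7547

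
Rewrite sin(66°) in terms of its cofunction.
sin(66°) = cos(90° - 66°) = cos(24°)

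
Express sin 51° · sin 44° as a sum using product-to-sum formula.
sin 51° sin 44° = (1/2)[cos(51°-44°) - cos(51°+44°)]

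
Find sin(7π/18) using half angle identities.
sin(7π/18) = √((1 - cos 7π/9)/2) = 0.9397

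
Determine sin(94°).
sin(94°) = 0.9976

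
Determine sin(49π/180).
sin(49π/180) = 0.7547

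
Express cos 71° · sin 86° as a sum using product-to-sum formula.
cos 71° sin 86° = (1/2)[sin(71°+86°) - sin(71°-86°)]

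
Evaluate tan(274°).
tan(274°) = -14.3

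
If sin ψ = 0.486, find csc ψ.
csc ψ = 1/sin ψ = 2.058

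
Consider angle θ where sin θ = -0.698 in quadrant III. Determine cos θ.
cos θ = ±√(1 - sin²θ) = -0.7161 (negative in QIII)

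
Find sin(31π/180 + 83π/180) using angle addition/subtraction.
sin(31π/180 + 83π/180) = sin 31π/180 cos 83π/180 + cos 31π/180 sin 83π/180 = 0.9135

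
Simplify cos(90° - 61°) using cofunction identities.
cos(90° - 61°) = sin(61°)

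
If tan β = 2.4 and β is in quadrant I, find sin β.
sin β = 0.9231 (using tan²β + 1 = sec²β)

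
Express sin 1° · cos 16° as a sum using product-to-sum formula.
sin 1° cos 16° = (1/2)[sin(1°+16°) + sin(1°-16°)]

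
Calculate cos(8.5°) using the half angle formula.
cos(8.5°) = √((1 + cos 17°)/2) = 0.989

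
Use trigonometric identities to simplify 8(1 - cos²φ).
8(1 - cos²φ) = 8(sin²φ) (using Pythagorean identity)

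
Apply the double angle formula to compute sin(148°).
sin(148°) = 2 sin 74° cos 74° = 0.5299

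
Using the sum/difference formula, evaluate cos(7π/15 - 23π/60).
cos(7π/15 - 23π/60) = cos 7π/15 cos 23π/60 + sin 7π/15 sin 23π/60 = (√6+√2)/4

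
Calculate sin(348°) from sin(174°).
sin(348°) = 2 sin 174° cos 174° = -0.2079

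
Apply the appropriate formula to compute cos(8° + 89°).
cos(8° + 89°) = cos 8° cos 89° - sin 8° sin 89° = -0.1219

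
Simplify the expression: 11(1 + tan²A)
11(1 + tan²A) = 11(sec²A) (using Pythagorean identity)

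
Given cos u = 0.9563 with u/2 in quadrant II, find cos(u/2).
cos(u/2) = ±√((1 + cos u)/2); negative since u/2 ∈ QII, so cos(u/2) = -0.989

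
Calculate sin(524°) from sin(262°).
sin(524°) = 2 sin 262° cos 262° = 0.2756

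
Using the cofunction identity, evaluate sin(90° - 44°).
sin(90° - 44°) = cos(44°) = 0.7193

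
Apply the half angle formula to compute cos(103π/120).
cos(103π/120) = -√((1 + cos 103π/60)/2) = -0.9026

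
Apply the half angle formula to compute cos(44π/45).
cos(44π/45) = -√((1 + cos 88π/45)/2) = -0.9976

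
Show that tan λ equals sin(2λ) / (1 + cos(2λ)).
RHS = 2 sin λ cos λ / (2cos²λ) = sin λ/cos λ = tan λ = LHS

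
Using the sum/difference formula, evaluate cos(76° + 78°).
cos(76° + 78°) = cos 76° cos 78° - sin 76° sin 78° = -0.8988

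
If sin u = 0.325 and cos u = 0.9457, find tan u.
tan u = sin u / cos u = 0.3437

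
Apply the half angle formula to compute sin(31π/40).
sin(31π/40) = √((1 - cos 31π/20)/2) = 0.6494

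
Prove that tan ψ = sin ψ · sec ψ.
RHS = sin ψ · (1/cos ψ) = sin ψ/cos ψ = tan ψ = LHS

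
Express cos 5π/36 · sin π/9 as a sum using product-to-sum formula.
cos 5π/36 sin π/9 = (1/2)[sin(5π/36+π/9) - sin(5π/36-π/9)]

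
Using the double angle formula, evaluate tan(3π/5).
tan(3π/5) = 2 tan 3π/10 / (1 - tan²3π/10) = -3.078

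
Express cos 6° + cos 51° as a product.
cos 6° + cos 51° = 2 cos(28.5°) cos(-22.5°)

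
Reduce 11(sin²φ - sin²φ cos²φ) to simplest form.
11(sin²φ - sin²φ cos²φ) = 11(sin⁴φ) (using Factoring)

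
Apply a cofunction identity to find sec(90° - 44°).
sec(90° - 44°) = csc(44°) = 1.44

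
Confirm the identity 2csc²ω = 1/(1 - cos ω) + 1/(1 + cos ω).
RHS = [(1 + cos ω) + (1 - cos ω)] / [(1 - cos ω)(1 + cos ω)] = 2/(1 - cos²ω) = 2/sin²ω = 2csc²ω = LHS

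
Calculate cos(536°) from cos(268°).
cos(536°) = 1 - 2sin²268° = -0.9976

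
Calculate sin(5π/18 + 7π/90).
sin(5π/18 + 7π/90) = sin 5π/18 cos 7π/90 + cos 5π/18 sin 7π/90 = 0.8988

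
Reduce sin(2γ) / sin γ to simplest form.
sin(2γ) / sin γ = 2 cos γ (using Double angle)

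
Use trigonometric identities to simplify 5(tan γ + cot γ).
5(tan γ + cot γ) = 5(sec γ csc γ) (using Quotient identities)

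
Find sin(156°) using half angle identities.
sin(156°) = √((1 - cos 312°)/2) = 0.4067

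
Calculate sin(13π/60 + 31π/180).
sin(13π/60 + 31π/180) = sin 13π/60 cos 31π/180 + cos 13π/60 sin 31π/180 = 0.9397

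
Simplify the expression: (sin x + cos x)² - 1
(sin x + cos x)² - 1 = sin(2x) (using Pythagorean + double angle)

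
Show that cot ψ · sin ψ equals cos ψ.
LHS = (cos ψ/sin ψ) · sin ψ = cos ψ = RHS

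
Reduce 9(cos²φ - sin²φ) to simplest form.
9(cos²φ - sin²φ) = 9(cos(2φ)) (using Double angle)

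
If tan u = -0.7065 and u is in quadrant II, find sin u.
sin u = 0.577 (using tan²u + 1 = sec²u)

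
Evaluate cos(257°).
cos(257°) = -0.225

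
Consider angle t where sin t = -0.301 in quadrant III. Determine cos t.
cos t = ±√(1 - sin²t) = -0.9536 (negative in QIII)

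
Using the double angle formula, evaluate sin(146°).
sin(146°) = 2 sin 73° cos 73° = 0.5592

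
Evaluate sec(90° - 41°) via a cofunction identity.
sec(90° - 41°) = csc(41°) = 1.524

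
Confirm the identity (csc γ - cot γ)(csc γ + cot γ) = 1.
LHS = csc²γ - cot²γ = (1 + cot²γ) - cot²γ = 1 = RHS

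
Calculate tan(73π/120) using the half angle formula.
tan(73π/120) = sin 73π/60 / (1 + cos 73π/60) = -2.824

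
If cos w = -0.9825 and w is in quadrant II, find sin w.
sin w = 0.1863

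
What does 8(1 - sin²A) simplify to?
8(1 - sin²A) = 8(cos²A) (using Pythagorean identity)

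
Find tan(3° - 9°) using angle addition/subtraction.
tan(3° - 9°) = (tan 3° - tan 9°)/(1 + tan 3° tan 9°) = -0.1051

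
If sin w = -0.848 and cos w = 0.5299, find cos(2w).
cos(2w) = cos²w - sin²w = -0.4383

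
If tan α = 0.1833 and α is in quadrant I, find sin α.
sin α = 0.1803 (using tan²α + 1 = sec²α)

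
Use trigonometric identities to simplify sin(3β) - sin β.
sin(3β) - sin β = 2 cos(2β) sin β (using Sum-to-product)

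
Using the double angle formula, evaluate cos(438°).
cos(438°) = cos²219° - sin²219° = 0.2079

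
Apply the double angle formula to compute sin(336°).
sin(336°) = 2 sin 168° cos 168° = -0.4067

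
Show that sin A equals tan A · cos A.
RHS = (sin A/cos A) · cos A = sin A = LHS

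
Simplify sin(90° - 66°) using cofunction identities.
sin(90° - 66°) = cos(66°)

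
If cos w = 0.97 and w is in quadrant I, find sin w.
sin w = 0.2431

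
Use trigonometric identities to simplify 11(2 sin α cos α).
11(2 sin α cos α) = 11(sin(2α)) (using Double angle)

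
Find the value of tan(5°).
tan(5°) = 0.08749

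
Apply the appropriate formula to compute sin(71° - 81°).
sin(71° - 81°) = sin 71° cos 81° - cos 71° sin 81° = -0.1736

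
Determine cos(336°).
cos(336°) = 0.9135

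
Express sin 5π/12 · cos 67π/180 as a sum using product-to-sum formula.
sin 5π/12 cos 67π/180 = (1/2)[sin(5π/12+67π/180) + sin(5π/12-67π/180)]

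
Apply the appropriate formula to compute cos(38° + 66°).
cos(38° + 66°) = cos 38° cos 66° - sin 38° sin 66° = -0.2419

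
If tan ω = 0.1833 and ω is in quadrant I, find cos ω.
cos ω = 0.9836 (using tan²ω + 1 = sec²ω)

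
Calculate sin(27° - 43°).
sin(27° - 43°) = sin 27° cos 43° - cos 27° sin 43° = -0.2756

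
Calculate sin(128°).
sin(128°) = 0.788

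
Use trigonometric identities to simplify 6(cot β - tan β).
6(cot β - tan β) = 6(2 cot(2β)) (using Double angle)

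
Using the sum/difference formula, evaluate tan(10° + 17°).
tan(10° + 17°) = (tan 10° + tan 17°)/(1 - tan 10° tan 17°) = 0.5095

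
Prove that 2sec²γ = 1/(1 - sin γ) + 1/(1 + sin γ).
RHS = [(1 + sin γ) + (1 - sin γ)] / [(1 - sin γ)(1 + sin γ)] = 2/(1 - sin²γ) = 2/cos²γ = 2sec²γ = LHS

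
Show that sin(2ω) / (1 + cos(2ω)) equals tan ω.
LHS = 2 sin ω cos ω / (2cos²ω) = sin ω/cos ω = tan ω = RHS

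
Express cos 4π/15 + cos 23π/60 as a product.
cos 4π/15 + cos 23π/60 = 2 cos(13π/40) cos(-7π/120)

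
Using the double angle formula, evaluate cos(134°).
cos(134°) = cos²67° - sin²67° = -0.6947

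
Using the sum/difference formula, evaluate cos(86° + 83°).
cos(86° + 83°) = cos 86° cos 83° - sin 86° sin 83° = -0.9816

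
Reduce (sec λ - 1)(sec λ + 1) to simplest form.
(sec λ - 1)(sec λ + 1) = tan²λ (using Diff. of squares)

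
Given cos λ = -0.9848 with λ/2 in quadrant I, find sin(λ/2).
sin(λ/2) = ±√((1 - cos λ)/2); positive since λ/2 ∈ QI, so sin(λ/2) = 0.9962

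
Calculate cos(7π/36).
cos(7π/36) = 0.8192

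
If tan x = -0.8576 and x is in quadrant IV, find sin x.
sin x = -0.651 (using tan²x + 1 = sec²x)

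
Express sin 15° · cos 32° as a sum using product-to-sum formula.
sin 15° cos 32° = (1/2)[sin(15°+32°) + sin(15°-32°)]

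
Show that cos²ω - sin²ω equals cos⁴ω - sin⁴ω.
RHS = (cos²ω - sin²ω)(cos²ω + sin²ω) = (cos²ω - sin²ω) · 1 = cos²ω - sin²ω = LHS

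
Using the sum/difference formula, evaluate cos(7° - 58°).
cos(7° - 58°) = cos 7° cos 58° + sin 7° sin 58° = 0.6293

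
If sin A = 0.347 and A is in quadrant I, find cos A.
cos A = 0.9379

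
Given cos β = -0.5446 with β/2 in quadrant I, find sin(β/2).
sin(β/2) = ±√((1 - cos β)/2); positive since β/2 ∈ QI, so sin(β/2) = 0.8788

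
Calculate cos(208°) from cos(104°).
cos(208°) = cos²104° - sin²104° = -0.8829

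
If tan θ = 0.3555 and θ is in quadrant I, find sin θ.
sin θ = 0.335 (using tan²θ + 1 = sec²θ)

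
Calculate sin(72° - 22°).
sin(72° - 22°) = sin 72° cos 22° - cos 72° sin 22° = 0.766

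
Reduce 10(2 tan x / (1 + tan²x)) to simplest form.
10(2 tan x / (1 + tan²x)) = 10(sin(2x)) (using Double angle)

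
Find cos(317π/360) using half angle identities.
cos(317π/360) = -√((1 + cos 317π/180)/2) = -0.9304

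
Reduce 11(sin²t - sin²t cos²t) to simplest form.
11(sin²t - sin²t cos²t) = 11(sin⁴t) (using Factoring)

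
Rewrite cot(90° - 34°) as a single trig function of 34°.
cot(90° - 34°) = tan(34°)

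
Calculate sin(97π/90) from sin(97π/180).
sin(97π/90) = 2 sin 97π/180 cos 97π/180 = -0.2419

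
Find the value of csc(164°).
csc(164°) = 3.628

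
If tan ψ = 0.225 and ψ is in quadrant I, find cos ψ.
cos ψ = 0.9756 (using tan²ψ + 1 = sec²ψ)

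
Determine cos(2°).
cos(2°) = 0.9994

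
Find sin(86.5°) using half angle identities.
sin(86.5°) = √((1 - cos 173°)/2) = 0.9981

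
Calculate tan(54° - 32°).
tan(54° - 32°) = (tan 54° - tan 32°)/(1 + tan 54° tan 32°) = 0.404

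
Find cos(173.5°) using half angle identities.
cos(173.5°) = -√((1 + cos 347°)/2) = -0.9936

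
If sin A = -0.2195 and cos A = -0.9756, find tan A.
tan A = sin A / cos A = 0.225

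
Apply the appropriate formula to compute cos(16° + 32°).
cos(16° + 32°) = cos 16° cos 32° - sin 16° sin 32° = 0.6691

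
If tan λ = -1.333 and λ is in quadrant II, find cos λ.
cos λ = -0.6001 (using tan²λ + 1 = sec²λ)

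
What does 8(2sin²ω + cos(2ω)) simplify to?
8(2sin²ω + cos(2ω)) = 8 (using Double angle)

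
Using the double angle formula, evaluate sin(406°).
sin(406°) = 2 sin 203° cos 203° = 0.7193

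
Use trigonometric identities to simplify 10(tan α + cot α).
10(tan α + cot α) = 10(sec α csc α) (using Quotient identities)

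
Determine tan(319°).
tan(319°) = -0.8693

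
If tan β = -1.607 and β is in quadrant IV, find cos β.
cos β = 0.5283 (using tan²β + 1 = sec²β)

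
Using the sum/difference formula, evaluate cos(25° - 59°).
cos(25° - 59°) = cos 25° cos 59° + sin 25° sin 59° = 0.829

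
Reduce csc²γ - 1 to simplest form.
csc²γ - 1 = cot²γ (using Pythagorean identity)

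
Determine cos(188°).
cos(188°) = -0.9903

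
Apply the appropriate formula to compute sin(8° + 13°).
sin(8° + 13°) = sin 8° cos 13° + cos 8° sin 13° = 0.3584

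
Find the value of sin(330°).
sin(330°) = -1/2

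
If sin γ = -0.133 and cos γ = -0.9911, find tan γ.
tan γ = sin γ / cos γ = 0.1342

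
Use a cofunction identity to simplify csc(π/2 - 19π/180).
csc(π/2 - 19π/180) = sec(19π/180)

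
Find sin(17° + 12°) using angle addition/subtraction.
sin(17° + 12°) = sin 17° cos 12° + cos 17° sin 12° = 0.4848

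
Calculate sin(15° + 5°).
sin(15° + 5°) = sin 15° cos 5° + cos 15° sin 5° = 0.342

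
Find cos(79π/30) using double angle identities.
cos(79π/30) = cos²79π/60 - sin²79π/60 = -0.4067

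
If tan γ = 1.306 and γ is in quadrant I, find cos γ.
cos γ = 0.6079 (using tan²γ + 1 = sec²γ)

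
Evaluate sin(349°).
sin(349°) = -0.1908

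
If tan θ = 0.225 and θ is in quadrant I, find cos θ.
cos θ = 0.9756 (using tan²θ + 1 = sec²θ)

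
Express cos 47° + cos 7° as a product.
cos 47° + cos 7° = 2 cos(27°) cos(20°)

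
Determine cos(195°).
cos(195°) = -(√6+√2)/4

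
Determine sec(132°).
sec(132°) = -1.494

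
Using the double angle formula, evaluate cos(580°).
cos(580°) = cos²290° - sin²290° = -0.766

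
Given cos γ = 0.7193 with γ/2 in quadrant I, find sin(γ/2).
sin(γ/2) = ±√((1 - cos γ)/2); positive since γ/2 ∈ QI, so sin(γ/2) = 0.3746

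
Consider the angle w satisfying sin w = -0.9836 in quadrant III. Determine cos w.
cos w = ±√(1 - sin²w) = -0.1804 (negative in QIII)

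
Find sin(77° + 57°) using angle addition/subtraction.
sin(77° + 57°) = sin 77° cos 57° + cos 77° sin 57° = 0.7193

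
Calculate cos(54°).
cos(54°) = 0.5878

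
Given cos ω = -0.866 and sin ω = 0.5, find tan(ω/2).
tan(ω/2) = sin ω / (1 + cos ω) = 3.731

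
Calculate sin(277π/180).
sin(277π/180) = -0.9925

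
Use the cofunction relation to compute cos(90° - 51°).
cos(90° - 51°) = sin(51°) = 0.7771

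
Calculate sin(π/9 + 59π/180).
sin(π/9 + 59π/180) = sin π/9 cos 59π/180 + cos π/9 sin 59π/180 = 0.9816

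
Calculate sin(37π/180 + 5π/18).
sin(37π/180 + 5π/18) = sin 37π/180 cos 5π/18 + cos 37π/180 sin 5π/18 = 0.9986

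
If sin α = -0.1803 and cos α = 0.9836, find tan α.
tan α = sin α / cos α = -0.1833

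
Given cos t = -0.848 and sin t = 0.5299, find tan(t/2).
tan(t/2) = sin t / (1 + cos t) = 3.486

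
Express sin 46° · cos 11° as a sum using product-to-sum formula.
sin 46° cos 11° = (1/2)[sin(46°+11°) + sin(46°-11°)]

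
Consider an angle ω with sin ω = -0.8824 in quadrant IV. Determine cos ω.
cos ω = √(1 - sin²ω) = 0.4705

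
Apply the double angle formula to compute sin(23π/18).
sin(23π/18) = 2 sin 23π/36 cos 23π/36 = -0.766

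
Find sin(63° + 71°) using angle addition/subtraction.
sin(63° + 71°) = sin 63° cos 71° + cos 63° sin 71° = 0.7193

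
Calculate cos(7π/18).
cos(7π/18) = 0.342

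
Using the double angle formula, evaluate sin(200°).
sin(200°) = 2 sin 100° cos 100° = -0.342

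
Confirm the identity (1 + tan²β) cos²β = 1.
LHS = sec²β · cos²β = (1/cos²β) · cos²β = 1 = RHS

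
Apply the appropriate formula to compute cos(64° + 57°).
cos(64° + 57°) = cos 64° cos 57° - sin 64° sin 57° = -0.515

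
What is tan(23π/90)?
tan(23π/90) = 1.036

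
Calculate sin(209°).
sin(209°) = -0.4848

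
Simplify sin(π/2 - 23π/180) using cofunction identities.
sin(π/2 - 23π/180) = cos(23π/180)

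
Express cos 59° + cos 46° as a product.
cos 59° + cos 46° = 2 cos(52.5°) cos(6.5°)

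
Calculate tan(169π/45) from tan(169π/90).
tan(169π/45) = 2 tan 169π/90 / (1 - tan²169π/90) = -0.9657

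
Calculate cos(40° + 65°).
cos(40° + 65°) = cos 40° cos 65° - sin 40° sin 65° = -(√6-√2)/4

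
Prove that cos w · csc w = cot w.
LHS = cos w · (1/sin w) = cos w/sin w = cot w = RHS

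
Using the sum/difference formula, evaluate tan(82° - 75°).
tan(82° - 75°) = (tan 82° - tan 75°)/(1 + tan 82° tan 75°) = 0.1228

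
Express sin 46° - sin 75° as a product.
sin 46° - sin 75° = 2 cos(60.5°) sin(-14.5°)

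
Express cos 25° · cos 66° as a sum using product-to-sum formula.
cos 25° cos 66° = (1/2)[cos(25°-66°) + cos(25°+66°)]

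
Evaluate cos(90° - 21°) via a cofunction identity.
cos(90° - 21°) = sin(21°) = 0.3584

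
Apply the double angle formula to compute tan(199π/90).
tan(199π/90) = 2 tan 199π/180 / (1 - tan²199π/180) = 0.7813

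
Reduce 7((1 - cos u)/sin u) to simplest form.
7((1 - cos u)/sin u) = 7(tan(u/2)) (using Half angle)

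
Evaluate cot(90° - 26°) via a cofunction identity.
cot(90° - 26°) = tan(26°) = 0.4877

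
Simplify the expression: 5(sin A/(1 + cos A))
5(sin A/(1 + cos A)) = 5(tan(A/2)) (using Half angle)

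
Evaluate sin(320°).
sin(320°) = -0.6428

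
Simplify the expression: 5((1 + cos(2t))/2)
5((1 + cos(2t))/2) = 5(cos²t) (using Power reduction)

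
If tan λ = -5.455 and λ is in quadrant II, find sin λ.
sin λ = 0.9836 (using tan²λ + 1 = sec²λ)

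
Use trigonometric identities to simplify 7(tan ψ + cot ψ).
7(tan ψ + cot ψ) = 7(sec ψ csc ψ) (using Quotient identities)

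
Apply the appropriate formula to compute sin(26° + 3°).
sin(26° + 3°) = sin 26° cos 3° + cos 26° sin 3° = 0.4848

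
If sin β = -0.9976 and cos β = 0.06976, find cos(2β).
cos(2β) = cos²β - sin²β = -0.9903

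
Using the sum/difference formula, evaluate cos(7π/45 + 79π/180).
cos(7π/45 + 79π/180) = cos 7π/45 cos 79π/180 - sin 7π/45 sin 79π/180 = -0.2924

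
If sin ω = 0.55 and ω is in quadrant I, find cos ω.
cos ω = 0.8352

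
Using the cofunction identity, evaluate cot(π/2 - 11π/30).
cot(π/2 - 11π/30) = tan(11π/30) = 2.246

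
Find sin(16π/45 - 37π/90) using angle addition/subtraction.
sin(16π/45 - 37π/90) = sin 16π/45 cos 37π/90 - cos 16π/45 sin 37π/90 = -0.1736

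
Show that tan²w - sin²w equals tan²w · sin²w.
LHS = sin²w/cos²w - sin²w = sin²w(1/cos²w - 1) = sin²w · (1 - cos²w)/cos²w = sin²w · sin²w/cos²w = sin²w · tan²w = RHS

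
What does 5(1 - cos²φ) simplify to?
5(1 - cos²φ) = 5(sin²φ) (using Pythagorean identity)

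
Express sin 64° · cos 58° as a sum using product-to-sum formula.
sin 64° cos 58° = (1/2)[sin(64°+58°) + sin(64°-58°)]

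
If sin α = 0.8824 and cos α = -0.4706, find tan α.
tan α = sin α / cos α = -1.875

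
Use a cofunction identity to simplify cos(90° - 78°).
cos(90° - 78°) = sin(78°)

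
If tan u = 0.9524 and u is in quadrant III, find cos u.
cos u = -0.7241 (using tan²u + 1 = sec²u)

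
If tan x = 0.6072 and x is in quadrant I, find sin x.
sin x = 0.519 (using tan²x + 1 = sec²x)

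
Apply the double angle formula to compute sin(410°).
sin(410°) = 2 sin 205° cos 205° = 0.766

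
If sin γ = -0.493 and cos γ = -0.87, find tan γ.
tan γ = sin γ / cos γ = 0.5667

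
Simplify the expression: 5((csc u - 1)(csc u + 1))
5((csc u - 1)(csc u + 1)) = 5(cot²u) (using Diff. of squares)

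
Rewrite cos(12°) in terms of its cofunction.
cos(12°) = sin(90° - 12°) = sin(78°)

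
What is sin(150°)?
sin(150°) = 1/2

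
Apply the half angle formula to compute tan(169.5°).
tan(169.5°) = sin 339° / (1 + cos 339°) = -0.1853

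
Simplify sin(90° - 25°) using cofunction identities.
sin(90° - 25°) = cos(25°)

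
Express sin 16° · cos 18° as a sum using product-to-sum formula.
sin 16° cos 18° = (1/2)[sin(16°+18°) + sin(16°-18°)]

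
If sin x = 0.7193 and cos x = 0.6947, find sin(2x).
sin(2x) = 2 sin x cos x = 0.9994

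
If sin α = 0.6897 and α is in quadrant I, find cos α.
cos α = 0.7241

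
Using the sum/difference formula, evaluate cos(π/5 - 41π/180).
cos(π/5 - 41π/180) = cos π/5 cos 41π/180 + sin π/5 sin 41π/180 = 0.9962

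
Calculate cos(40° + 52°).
cos(40° + 52°) = cos 40° cos 52° - sin 40° sin 52° = -0.0349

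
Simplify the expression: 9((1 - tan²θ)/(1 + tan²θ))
9((1 - tan²θ)/(1 + tan²θ)) = 9(cos(2θ)) (using Double angle)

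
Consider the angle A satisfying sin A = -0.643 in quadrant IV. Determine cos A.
cos A = √(1 - sin²A) = 0.7659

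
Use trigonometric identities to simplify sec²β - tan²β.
sec²β - tan²β = 1 (using Pythagorean identity)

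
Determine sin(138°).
sin(138°) = 0.6691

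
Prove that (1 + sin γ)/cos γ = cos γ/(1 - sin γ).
LHS = (1 + sin γ)(1 - sin γ) / (cos γ(1 - sin γ)) = (1 - sin²γ) / (cos γ(1 - sin γ)) = cos²γ / (cos γ(1 - sin γ)) = cos γ/(1 - sin γ) = RHS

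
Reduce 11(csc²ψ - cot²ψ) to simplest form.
11(csc²ψ - cot²ψ) = 11 (using Pythagorean identity)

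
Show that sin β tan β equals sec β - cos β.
RHS = 1/cos β - cos β = (1 - cos²β)/cos β = sin²β/cos β = sin β · (sin β/cos β) = sin β tan β = LHS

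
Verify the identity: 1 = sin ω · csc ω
RHS = sin ω · (1/sin ω) = 1 = LHS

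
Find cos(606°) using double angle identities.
cos(606°) = 2cos²303° - 1 = -0.4067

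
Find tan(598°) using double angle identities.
tan(598°) = 2 tan 299° / (1 - tan²299°) = 1.6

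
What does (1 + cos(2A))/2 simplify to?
(1 + cos(2A))/2 = cos²A (using Power reduction)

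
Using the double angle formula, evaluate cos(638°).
cos(638°) = cos²319° - sin²319° = 0.1392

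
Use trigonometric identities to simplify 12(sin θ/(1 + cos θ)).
12(sin θ/(1 + cos θ)) = 12(tan(θ/2)) (using Half angle)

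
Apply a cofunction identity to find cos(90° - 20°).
cos(90° - 20°) = sin(20°) = 0.342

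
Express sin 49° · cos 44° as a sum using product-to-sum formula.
sin 49° cos 44° = (1/2)[sin(49°+44°) + sin(49°-44°)]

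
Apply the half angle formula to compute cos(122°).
cos(122°) = -√((1 + cos 244°)/2) = -0.5299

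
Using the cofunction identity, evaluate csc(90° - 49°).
csc(90° - 49°) = sec(49°) = 1.524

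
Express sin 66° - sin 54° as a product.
sin 66° - sin 54° = 2 cos(60°) sin(6°)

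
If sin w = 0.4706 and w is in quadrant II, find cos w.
cos w = -0.8823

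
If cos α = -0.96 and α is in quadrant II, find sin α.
sin α = 0.28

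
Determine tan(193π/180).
tan(193π/180) = 0.2309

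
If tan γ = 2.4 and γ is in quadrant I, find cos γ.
cos γ = 0.3846 (using tan²γ + 1 = sec²γ)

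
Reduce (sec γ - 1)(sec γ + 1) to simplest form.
(sec γ - 1)(sec γ + 1) = tan²γ (using Diff. of squares)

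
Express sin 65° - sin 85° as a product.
sin 65° - sin 85° = 2 cos(75°) sin(-10°)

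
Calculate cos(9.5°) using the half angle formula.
cos(9.5°) = √((1 + cos 19°)/2) = 0.9863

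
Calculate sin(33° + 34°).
sin(33° + 34°) = sin 33° cos 34° + cos 33° sin 34° = 0.9205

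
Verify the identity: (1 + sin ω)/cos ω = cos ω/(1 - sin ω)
LHS = (1 + sin ω)(1 - sin ω) / (cos ω(1 - sin ω)) = (1 - sin²ω) / (cos ω(1 - sin ω)) = cos²ω / (cos ω(1 - sin ω)) = cos ω/(1 - sin ω) = RHS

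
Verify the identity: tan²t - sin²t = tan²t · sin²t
LHS = sin²t/cos²t - sin²t = sin²t(1/cos²t - 1) = sin²t · (1 - cos²t)/cos²t = sin²t · sin²t/cos²t = sin²t · tan²t = RHS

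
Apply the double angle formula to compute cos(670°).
cos(670°) = 1 - 2sin²335° = 0.6428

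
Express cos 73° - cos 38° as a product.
cos 73° - cos 38° = -2 sin(55.5°) sin(17.5°)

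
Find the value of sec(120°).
sec(120°) = -2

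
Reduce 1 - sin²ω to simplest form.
1 - sin²ω = cos²ω (using Pythagorean identity)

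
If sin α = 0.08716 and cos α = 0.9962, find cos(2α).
cos(2α) = cos²α - sin²α = 0.9848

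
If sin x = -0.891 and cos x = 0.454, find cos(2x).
cos(2x) = cos²x - sin²x = -0.5878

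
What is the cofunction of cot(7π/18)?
cot(7π/18) = tan(π/2 - 7π/18) = tan(π/9)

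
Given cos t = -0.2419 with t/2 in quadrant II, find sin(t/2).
sin(t/2) = ±√((1 - cos t)/2); positive since t/2 ∈ QII, so sin(t/2) = 0.788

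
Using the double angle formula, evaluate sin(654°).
sin(654°) = 2 sin 327° cos 327° = -0.9135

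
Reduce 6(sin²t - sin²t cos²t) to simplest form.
6(sin²t - sin²t cos²t) = 6(sin⁴t) (using Factoring)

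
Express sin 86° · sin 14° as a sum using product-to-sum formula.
sin 86° sin 14° = (1/2)[cos(86°-14°) - cos(86°+14°)]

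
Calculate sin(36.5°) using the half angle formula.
sin(36.5°) = √((1 - cos 73°)/2) = 0.5948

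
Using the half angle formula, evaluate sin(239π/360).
sin(239π/360) = √((1 - cos 239π/180)/2) = 0.8704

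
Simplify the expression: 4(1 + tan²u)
4(1 + tan²u) = 4(sec²u) (using Pythagorean identity)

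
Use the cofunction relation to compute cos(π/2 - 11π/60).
cos(π/2 - 11π/60) = sin(11π/60) = 0.5446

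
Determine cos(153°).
cos(153°) = -0.891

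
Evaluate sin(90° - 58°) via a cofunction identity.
sin(90° - 58°) = cos(58°) = 0.5299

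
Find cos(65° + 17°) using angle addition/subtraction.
cos(65° + 17°) = cos 65° cos 17° - sin 65° sin 17° = 0.1392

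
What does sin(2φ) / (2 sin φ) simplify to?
sin(2φ) / (2 sin φ) = cos φ (using Double angle)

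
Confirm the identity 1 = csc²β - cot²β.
RHS = 1/sin²β - cos²β/sin²β = (1 - cos²β)/sin²β = sin²β/sin²β = 1 = LHS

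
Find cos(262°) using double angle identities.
cos(262°) = cos²131° - sin²131° = -0.1392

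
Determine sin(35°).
sin(35°) = 0.5736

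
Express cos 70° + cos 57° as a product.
cos 70° + cos 57° = 2 cos(63.5°) cos(6.5°)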